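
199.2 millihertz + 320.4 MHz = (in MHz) 320.4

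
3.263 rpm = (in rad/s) 0.3417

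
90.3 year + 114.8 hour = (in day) 3.296e+04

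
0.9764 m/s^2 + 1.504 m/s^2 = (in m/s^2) 2.48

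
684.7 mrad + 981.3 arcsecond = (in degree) 39.5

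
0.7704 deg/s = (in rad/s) 0.01345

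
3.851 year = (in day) 1406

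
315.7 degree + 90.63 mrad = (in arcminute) 1.925e+04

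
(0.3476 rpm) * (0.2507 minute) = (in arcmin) 1882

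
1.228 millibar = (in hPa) 1.228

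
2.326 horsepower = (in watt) 1734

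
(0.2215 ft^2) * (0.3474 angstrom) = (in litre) 7.149e-10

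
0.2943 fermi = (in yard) 3.219e-16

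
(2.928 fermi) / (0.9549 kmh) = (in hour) 3.066e-18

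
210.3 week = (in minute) 2.12e+06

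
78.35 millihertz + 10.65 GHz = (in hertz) 1.065e+10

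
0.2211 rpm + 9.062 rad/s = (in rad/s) 9.085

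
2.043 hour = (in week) 0.01216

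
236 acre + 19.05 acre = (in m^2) 1.032e+06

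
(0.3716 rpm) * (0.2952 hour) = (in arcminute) 1.422e+05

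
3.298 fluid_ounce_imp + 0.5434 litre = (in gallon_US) 0.1683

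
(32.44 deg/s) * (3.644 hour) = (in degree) 4.256e+05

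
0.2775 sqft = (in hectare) 2.578e-06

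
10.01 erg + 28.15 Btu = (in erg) 2.97e+11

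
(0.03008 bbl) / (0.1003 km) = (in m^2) 4.768e-05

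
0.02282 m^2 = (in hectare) 2.282e-06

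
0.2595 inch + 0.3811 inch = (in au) 1.088e-13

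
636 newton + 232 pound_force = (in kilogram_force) 170.1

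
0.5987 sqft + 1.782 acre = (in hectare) 0.7212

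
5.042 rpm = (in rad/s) 0.528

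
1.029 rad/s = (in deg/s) 58.96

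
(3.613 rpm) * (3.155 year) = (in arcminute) 1.294e+11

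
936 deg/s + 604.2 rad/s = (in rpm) 5926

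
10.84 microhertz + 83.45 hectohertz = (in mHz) 8.345e+06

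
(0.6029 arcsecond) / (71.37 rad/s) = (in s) 4.095e-08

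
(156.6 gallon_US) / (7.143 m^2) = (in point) 235.2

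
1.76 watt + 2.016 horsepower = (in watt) 1505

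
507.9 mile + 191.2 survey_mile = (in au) 7.521e-06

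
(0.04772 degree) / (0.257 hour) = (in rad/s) 9.002e-07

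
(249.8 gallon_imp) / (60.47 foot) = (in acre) 1.523e-05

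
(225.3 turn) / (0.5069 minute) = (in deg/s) 2667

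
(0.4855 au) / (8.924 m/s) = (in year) 258.1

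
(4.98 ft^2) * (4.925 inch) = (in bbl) 0.364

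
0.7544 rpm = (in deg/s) 4.526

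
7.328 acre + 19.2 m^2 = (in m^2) 2.967e+04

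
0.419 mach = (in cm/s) 1.427e+04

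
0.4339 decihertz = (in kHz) 4.339e-05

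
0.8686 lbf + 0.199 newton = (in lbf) 0.9133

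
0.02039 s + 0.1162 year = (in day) 42.41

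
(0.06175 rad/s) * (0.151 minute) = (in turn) 0.08904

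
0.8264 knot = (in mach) 0.001249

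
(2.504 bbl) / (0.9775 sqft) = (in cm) 438.4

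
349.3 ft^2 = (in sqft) 349.3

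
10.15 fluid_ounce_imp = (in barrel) 0.001814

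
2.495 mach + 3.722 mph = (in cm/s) 8.512e+04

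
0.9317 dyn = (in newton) 9.317e-06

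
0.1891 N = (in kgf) 0.01928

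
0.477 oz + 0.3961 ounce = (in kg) 0.02475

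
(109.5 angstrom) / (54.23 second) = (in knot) 3.925e-10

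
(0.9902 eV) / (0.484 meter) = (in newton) 3.278e-19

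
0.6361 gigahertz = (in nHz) 6.361e+17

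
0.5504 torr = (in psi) 0.01064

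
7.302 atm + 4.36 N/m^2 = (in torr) 5550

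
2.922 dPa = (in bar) 2.922e-06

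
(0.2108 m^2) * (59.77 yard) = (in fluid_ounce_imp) 4.055e+05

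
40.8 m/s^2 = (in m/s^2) 40.8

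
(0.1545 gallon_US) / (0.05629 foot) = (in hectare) 3.409e-06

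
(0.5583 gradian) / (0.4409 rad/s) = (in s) 0.01989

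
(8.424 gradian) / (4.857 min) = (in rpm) 0.004336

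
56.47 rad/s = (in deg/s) 3235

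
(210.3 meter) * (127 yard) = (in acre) 6.035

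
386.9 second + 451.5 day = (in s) 3.901e+07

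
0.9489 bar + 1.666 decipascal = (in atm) 0.9365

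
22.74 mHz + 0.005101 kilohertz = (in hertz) 5.124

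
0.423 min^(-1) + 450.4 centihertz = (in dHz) 45.11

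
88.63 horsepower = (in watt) 6.609e+04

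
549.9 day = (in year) 1.507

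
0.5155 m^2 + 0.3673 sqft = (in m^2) 0.5496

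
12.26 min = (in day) 0.008514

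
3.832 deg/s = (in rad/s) 0.06688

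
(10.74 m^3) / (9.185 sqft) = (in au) 8.413e-11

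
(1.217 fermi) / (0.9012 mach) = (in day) 4.59e-23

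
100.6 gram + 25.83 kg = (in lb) 57.17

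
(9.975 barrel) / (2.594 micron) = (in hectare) 61.14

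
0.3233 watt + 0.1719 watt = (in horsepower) 0.0006641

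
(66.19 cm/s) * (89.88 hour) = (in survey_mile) 133.1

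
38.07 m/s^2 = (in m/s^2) 38.07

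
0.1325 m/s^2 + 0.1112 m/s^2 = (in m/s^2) 0.2437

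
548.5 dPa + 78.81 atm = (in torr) 5.99e+04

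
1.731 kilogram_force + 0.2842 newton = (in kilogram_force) 1.76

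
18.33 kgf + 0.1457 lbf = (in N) 180.4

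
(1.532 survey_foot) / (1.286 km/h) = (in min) 0.02179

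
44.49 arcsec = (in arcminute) 0.7415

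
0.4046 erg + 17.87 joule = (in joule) 17.87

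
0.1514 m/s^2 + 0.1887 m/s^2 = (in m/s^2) 0.3401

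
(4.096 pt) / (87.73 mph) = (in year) 1.168e-12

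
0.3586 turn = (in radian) 2.253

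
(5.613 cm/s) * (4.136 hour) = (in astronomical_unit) 5.587e-09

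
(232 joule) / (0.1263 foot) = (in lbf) 1355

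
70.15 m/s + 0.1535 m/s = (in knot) 136.7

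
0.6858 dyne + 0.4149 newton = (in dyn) 4.149e+04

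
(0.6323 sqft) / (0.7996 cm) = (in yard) 8.034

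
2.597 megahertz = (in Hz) 2.597e+06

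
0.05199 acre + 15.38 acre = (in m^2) 6.245e+04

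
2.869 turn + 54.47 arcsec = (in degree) 1033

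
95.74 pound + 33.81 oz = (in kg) 44.39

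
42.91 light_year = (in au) 2.714e+06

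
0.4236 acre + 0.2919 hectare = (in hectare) 0.4633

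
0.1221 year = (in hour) 1070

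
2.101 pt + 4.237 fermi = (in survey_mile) 4.606e-07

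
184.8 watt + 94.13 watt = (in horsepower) 0.3741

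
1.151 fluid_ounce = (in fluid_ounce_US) 1.151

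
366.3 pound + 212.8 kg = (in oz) 1.337e+04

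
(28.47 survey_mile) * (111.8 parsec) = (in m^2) 1.581e+23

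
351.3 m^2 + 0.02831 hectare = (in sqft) 6829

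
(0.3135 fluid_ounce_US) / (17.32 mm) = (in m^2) 0.0005353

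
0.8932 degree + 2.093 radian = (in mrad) 2109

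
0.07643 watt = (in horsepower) 0.0001025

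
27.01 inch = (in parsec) 2.223e-17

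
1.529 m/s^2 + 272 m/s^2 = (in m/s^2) 273.5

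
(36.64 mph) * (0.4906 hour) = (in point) 8.2e+07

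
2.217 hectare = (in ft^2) 2.386e+05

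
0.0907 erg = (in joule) 9.07e-09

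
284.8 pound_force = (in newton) 1267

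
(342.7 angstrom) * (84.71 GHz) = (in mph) 6494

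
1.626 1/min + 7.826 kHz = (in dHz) 7.826e+04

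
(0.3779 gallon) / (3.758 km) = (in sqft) 4.097e-06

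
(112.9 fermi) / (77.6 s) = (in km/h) 5.238e-15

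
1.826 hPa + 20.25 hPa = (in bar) 0.02208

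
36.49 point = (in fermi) 1.287e+13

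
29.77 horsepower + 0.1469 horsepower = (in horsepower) 29.92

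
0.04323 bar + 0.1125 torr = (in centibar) 4.338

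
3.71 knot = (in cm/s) 190.9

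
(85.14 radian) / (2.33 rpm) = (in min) 5.816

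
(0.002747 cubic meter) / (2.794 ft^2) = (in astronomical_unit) 7.074e-14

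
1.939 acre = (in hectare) 0.7847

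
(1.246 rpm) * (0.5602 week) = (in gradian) 2.814e+06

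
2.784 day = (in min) 4009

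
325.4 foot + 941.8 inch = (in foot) 403.9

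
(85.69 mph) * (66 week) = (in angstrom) 1.529e+19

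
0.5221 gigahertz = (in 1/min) 3.133e+10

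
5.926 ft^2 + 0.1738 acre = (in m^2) 703.9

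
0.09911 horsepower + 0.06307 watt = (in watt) 73.97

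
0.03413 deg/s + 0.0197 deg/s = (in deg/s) 0.05383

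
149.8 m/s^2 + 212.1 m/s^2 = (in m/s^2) 361.9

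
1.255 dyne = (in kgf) 1.28e-06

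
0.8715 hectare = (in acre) 2.154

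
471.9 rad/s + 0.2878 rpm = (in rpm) 4507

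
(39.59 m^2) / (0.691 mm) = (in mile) 35.6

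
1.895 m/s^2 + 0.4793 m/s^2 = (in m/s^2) 2.374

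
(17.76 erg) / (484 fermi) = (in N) 3.669e+06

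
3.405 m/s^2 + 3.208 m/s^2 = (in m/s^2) 6.613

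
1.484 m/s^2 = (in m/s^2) 1.484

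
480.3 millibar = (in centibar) 48.03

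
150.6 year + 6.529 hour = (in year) 150.6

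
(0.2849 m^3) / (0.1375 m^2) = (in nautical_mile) 0.001119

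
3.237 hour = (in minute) 194.2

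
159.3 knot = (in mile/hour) 183.3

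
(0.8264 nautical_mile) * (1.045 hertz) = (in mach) 4.697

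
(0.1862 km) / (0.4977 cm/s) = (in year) 0.001186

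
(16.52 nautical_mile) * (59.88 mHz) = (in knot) 3561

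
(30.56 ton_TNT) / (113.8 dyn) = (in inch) 4.424e+15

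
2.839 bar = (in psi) 41.18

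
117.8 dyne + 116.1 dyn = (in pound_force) 0.0005258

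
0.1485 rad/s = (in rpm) 1.418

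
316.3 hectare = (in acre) 781.6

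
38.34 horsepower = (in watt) 2.859e+04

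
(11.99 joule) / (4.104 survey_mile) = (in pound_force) 0.0004081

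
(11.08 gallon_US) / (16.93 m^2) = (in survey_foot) 0.008128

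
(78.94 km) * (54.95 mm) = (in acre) 1.072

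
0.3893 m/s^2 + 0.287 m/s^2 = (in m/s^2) 0.6763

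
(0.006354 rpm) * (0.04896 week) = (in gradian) 1254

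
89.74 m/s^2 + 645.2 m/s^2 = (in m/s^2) 734.9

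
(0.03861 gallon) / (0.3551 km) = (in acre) 1.017e-10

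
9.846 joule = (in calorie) 2.353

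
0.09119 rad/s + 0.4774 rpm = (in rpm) 1.348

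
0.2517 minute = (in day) 0.0001748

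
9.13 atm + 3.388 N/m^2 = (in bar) 9.251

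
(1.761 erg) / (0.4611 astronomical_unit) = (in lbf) 5.739e-19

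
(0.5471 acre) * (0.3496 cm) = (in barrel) 48.68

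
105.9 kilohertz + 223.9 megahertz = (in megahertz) 224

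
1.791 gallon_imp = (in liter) 8.142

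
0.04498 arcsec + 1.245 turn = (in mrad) 7823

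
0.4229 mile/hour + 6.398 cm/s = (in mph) 0.566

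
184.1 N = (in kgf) 18.77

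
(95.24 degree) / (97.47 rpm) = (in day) 1.885e-06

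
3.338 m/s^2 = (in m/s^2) 3.338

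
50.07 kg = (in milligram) 5.007e+07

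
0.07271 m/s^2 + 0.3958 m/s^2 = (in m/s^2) 0.4685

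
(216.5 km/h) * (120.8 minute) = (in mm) 4.359e+08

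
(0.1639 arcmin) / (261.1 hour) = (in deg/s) 2.906e-09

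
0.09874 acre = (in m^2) 399.6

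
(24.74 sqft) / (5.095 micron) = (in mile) 280.3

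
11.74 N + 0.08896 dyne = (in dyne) 1.174e+06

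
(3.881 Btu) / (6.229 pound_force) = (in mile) 0.09183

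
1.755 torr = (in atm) 0.002309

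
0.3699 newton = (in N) 0.3699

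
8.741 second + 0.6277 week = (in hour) 105.5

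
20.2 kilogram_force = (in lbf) 44.53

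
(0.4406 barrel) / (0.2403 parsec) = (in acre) 2.334e-21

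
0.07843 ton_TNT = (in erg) 3.282e+15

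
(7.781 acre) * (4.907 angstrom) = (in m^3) 1.545e-05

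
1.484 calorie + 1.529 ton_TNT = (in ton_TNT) 1.529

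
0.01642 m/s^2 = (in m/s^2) 0.01642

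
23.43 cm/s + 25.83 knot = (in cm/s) 1352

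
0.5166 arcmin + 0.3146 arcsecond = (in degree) 0.008697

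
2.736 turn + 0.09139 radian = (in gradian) 1100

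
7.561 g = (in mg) 7561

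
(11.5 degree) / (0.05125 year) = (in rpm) 1.186e-06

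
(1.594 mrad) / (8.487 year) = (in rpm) 5.687e-11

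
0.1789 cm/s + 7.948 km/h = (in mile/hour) 4.943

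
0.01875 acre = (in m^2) 75.88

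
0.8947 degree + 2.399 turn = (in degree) 864.5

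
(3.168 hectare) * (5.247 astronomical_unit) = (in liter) 2.487e+19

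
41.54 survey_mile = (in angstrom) 6.685e+14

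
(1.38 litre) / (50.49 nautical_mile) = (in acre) 3.647e-12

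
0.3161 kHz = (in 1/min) 1.897e+04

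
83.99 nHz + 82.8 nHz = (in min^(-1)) 1.001e-05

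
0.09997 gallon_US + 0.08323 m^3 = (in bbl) 0.5259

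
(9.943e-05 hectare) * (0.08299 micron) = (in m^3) 8.252e-08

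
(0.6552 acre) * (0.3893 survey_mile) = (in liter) 1.661e+09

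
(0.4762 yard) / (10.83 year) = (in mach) 3.744e-12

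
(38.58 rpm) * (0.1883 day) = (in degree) 3.766e+06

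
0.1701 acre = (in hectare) 0.06884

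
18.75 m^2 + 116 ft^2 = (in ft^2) 317.8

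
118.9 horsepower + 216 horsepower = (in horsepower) 334.9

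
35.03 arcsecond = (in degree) 0.009731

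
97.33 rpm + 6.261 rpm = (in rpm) 103.6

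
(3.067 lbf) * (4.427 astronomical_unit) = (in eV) 5.639e+31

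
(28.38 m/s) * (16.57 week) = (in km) 2.844e+05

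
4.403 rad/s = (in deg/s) 252.3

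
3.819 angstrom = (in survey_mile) 2.373e-13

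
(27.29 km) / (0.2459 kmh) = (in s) 3.995e+05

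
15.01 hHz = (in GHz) 1.501e-06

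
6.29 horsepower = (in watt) 4690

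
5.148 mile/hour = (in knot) 4.473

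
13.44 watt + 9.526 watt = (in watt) 22.97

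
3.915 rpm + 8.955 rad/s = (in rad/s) 9.365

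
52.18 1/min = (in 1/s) 0.8697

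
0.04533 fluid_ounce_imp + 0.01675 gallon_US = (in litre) 0.06469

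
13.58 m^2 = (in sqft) 146.2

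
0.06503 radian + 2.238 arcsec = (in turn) 0.01035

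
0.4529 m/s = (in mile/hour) 1.013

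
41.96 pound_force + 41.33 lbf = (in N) 370.5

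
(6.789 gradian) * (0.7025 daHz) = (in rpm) 7.154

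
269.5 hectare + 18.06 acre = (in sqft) 2.98e+07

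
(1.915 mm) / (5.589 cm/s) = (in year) 1.086e-09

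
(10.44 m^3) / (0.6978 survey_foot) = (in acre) 0.01213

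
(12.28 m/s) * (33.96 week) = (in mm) 2.522e+11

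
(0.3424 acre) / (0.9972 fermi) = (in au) 9.288e+06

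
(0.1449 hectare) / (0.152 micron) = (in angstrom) 9.533e+19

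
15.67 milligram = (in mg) 15.67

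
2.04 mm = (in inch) 0.08031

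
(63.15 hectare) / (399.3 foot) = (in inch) 2.043e+05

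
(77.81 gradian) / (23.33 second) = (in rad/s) 0.05239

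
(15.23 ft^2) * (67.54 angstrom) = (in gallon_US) 2.525e-06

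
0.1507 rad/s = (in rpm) 1.439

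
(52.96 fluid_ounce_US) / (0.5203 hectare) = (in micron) 0.301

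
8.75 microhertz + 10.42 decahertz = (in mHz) 1.042e+05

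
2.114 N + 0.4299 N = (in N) 2.544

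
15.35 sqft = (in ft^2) 15.35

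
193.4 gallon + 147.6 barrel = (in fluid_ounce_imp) 8.517e+05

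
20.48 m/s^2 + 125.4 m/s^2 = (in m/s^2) 145.9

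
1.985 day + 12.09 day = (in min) 2.027e+04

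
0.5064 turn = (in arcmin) 1.094e+04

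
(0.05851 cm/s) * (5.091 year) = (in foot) 3.082e+05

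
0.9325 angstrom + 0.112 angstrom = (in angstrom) 1.044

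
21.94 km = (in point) 6.219e+07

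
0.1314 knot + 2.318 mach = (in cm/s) 7.893e+04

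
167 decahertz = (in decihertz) 1.67e+04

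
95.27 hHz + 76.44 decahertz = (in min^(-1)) 6.175e+05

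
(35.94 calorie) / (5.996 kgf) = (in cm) 255.7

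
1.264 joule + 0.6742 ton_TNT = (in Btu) 2.674e+06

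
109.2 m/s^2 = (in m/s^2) 109.2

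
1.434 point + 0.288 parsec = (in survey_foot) 2.916e+16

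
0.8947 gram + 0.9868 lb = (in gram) 448.5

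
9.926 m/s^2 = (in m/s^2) 9.926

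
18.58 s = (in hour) 0.005161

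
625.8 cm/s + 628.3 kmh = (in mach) 0.5309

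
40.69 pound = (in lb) 40.69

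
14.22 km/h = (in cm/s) 395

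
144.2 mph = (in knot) 125.3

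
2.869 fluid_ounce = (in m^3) 8.485e-05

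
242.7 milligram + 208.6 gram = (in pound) 0.4604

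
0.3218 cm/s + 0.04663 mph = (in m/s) 0.02406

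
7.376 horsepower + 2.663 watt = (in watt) 5503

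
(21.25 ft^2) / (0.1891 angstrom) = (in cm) 1.044e+13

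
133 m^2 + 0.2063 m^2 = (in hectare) 0.01332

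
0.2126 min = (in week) 2.109e-05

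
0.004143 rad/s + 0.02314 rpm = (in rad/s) 0.006566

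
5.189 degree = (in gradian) 5.766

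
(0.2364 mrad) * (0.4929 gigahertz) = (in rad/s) 1.165e+05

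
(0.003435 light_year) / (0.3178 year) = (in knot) 6.303e+06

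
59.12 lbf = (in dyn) 2.63e+07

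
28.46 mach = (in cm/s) 9.691e+05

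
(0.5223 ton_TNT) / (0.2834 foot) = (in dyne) 2.53e+15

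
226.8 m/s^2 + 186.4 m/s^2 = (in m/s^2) 413.2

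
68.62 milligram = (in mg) 68.62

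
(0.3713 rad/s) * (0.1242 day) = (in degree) 2.283e+05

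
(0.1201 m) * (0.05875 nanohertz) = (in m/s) 7.056e-12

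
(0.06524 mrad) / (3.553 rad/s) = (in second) 1.836e-05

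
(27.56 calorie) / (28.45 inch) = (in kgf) 16.27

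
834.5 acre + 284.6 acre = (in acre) 1119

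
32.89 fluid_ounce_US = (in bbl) 0.006118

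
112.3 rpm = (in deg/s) 673.8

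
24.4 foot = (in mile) 0.004621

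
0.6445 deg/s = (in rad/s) 0.01125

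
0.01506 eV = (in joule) 2.413e-21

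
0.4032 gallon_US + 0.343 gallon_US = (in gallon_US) 0.7462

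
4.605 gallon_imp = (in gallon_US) 5.53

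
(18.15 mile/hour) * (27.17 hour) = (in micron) 7.936e+11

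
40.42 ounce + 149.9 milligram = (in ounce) 40.43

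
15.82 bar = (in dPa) 1.582e+07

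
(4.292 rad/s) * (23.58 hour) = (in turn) 5.799e+04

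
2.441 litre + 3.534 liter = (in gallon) 1.578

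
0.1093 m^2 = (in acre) 2.701e-05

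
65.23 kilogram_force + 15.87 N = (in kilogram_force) 66.85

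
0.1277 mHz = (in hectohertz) 1.277e-06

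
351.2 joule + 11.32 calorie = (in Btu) 0.3778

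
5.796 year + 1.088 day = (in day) 2117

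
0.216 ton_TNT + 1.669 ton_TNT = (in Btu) 7.475e+06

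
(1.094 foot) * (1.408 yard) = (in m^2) 0.4293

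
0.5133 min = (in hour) 0.008555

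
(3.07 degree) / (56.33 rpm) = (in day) 1.051e-07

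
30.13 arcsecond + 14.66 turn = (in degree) 5278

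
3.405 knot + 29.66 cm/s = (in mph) 4.582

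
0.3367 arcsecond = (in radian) 1.632e-06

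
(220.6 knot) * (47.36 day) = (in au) 0.003104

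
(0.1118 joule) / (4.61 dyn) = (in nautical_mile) 1.309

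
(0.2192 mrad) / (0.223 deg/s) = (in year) 1.786e-09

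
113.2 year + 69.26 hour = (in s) 3.57e+09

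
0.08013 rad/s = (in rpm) 0.7652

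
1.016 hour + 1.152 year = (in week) 60.07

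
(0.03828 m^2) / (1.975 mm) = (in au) 1.296e-10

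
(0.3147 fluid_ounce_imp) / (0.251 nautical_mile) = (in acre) 4.753e-12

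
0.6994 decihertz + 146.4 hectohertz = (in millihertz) 1.464e+07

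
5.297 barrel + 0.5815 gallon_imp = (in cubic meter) 0.8448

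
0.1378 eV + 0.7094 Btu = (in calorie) 178.9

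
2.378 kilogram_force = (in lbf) 5.243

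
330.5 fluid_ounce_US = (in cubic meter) 0.009774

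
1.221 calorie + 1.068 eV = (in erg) 5.109e+07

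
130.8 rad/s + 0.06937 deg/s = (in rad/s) 130.8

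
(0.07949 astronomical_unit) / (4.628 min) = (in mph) 9.58e+07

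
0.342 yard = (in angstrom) 3.127e+09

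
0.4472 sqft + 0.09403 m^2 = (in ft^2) 1.459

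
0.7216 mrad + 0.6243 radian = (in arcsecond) 1.289e+05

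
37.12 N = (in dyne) 3.712e+06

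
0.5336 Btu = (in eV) 3.514e+21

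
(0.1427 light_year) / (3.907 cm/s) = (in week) 5.713e+10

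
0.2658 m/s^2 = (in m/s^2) 0.2658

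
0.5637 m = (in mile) 0.0003503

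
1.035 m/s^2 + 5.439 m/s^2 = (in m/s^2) 6.474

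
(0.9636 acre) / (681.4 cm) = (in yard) 625.9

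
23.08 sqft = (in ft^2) 23.08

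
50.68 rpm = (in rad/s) 5.307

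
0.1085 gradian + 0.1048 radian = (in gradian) 6.78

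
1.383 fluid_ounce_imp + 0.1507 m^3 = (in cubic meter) 0.1507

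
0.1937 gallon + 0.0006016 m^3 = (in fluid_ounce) 45.14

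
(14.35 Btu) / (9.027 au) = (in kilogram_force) 1.143e-09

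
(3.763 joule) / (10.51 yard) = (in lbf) 0.08803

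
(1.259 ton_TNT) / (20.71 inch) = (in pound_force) 2.251e+09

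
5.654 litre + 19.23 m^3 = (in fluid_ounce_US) 6.504e+05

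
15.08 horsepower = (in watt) 1.125e+04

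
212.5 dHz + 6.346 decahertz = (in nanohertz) 8.471e+10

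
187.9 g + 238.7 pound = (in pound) 239.1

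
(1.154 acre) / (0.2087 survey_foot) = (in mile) 45.62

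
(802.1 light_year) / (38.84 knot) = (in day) 4.396e+12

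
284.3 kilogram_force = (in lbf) 626.8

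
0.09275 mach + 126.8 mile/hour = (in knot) 171.6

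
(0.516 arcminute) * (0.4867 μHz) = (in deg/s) 4.186e-09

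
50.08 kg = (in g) 5.008e+04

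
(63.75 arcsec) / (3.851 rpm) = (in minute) 1.277e-05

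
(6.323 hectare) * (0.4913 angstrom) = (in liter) 0.003106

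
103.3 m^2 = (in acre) 0.02553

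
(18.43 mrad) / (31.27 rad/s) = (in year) 1.869e-11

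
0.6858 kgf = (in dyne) 6.725e+05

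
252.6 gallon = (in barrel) 6.014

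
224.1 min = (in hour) 3.735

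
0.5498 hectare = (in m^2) 5498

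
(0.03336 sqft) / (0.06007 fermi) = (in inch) 2.031e+15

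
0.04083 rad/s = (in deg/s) 2.339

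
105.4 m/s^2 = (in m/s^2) 105.4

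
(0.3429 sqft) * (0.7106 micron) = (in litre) 2.264e-05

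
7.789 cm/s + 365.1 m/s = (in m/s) 365.2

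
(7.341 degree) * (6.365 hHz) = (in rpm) 778.8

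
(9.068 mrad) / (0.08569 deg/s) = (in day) 7.018e-05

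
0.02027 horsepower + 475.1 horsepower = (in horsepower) 475.1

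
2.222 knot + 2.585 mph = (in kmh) 8.275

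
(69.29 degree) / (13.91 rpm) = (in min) 0.01384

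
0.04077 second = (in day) 4.719e-07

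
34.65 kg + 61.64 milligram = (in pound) 76.39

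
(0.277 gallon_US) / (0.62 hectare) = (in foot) 5.549e-07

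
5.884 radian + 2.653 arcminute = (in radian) 5.885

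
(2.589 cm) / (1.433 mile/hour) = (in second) 0.04041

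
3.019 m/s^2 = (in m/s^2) 3.019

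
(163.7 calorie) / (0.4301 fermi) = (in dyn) 1.592e+23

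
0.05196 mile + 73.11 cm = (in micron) 8.435e+07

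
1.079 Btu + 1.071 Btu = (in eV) 1.416e+22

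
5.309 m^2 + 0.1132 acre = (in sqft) 4988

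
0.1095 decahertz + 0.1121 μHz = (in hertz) 1.095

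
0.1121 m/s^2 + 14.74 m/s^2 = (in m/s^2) 14.85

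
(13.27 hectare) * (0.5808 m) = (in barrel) 4.848e+05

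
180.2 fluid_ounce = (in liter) 5.329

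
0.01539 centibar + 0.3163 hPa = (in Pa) 47.02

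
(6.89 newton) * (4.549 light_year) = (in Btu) 2.811e+14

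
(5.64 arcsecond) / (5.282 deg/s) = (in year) 9.405e-12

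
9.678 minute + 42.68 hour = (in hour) 42.84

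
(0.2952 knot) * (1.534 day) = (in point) 5.705e+07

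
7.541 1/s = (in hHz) 0.07541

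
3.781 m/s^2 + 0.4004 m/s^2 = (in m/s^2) 4.181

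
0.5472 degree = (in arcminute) 32.83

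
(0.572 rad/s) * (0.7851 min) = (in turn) 4.288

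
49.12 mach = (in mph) 3.741e+04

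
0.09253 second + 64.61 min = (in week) 0.00641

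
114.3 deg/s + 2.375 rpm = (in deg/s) 128.5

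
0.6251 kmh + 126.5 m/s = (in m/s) 126.7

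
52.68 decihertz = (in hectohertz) 0.05268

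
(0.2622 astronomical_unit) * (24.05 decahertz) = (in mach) 2.77e+10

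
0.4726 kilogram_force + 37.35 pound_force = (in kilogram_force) 17.41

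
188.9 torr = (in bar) 0.2518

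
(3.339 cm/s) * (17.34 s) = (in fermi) 5.79e+14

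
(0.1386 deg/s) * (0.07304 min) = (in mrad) 10.6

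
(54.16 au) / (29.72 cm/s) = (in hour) 7.573e+09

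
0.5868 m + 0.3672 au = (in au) 0.3672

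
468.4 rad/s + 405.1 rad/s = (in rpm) 8341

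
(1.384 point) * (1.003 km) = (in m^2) 0.4897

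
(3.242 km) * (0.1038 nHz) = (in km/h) 1.211e-06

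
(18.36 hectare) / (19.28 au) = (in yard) 6.962e-08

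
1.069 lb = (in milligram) 4.849e+05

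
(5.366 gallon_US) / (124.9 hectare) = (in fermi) 1.626e+07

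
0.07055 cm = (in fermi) 7.055e+11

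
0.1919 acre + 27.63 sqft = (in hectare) 0.07792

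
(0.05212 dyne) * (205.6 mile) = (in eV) 1.076e+18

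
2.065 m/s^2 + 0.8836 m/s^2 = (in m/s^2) 2.949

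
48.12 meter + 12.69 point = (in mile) 0.0299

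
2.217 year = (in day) 809.2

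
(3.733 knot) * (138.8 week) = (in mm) 1.612e+11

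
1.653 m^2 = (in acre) 0.0004085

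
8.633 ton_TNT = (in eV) 2.254e+29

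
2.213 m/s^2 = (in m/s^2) 2.213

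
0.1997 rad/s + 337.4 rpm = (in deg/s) 2036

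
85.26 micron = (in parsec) 2.763e-21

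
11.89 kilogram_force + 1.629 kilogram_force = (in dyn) 1.326e+07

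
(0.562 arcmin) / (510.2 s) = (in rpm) 3.06e-06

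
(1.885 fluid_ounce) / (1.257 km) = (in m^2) 4.435e-08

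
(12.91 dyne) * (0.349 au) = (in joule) 6.74e+06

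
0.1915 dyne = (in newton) 1.915e-06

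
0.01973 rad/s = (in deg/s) 1.13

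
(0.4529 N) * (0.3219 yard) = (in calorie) 0.03186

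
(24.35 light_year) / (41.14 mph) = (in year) 3.972e+08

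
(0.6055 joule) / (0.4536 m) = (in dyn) 1.335e+05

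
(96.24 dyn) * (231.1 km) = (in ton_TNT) 5.316e-08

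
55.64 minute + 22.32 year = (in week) 1164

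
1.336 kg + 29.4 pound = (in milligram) 1.467e+07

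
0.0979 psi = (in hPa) 6.75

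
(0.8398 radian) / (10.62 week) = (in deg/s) 7.491e-06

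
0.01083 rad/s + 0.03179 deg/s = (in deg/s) 0.6523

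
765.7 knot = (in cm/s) 3.939e+04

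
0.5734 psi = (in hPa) 39.53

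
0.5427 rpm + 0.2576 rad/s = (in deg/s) 18.02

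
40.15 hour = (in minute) 2409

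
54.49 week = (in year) 1.045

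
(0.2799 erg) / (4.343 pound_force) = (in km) 1.449e-12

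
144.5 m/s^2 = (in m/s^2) 144.5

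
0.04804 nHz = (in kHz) 4.804e-14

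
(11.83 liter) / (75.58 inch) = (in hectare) 6.162e-07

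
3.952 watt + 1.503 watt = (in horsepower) 0.007315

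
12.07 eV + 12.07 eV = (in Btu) 3.666e-21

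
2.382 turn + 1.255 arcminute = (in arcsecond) 3.087e+06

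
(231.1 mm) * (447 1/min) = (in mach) 0.005056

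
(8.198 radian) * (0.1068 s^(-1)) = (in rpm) 8.361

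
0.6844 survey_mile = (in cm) 1.101e+05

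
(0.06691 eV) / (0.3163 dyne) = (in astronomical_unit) 2.266e-26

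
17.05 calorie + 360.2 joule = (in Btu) 0.409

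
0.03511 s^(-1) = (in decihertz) 0.3511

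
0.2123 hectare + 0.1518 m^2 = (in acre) 0.5246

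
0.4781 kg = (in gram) 478.1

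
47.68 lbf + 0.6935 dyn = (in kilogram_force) 21.63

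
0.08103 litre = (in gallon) 0.02141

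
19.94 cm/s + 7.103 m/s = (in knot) 14.19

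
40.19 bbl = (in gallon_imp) 1406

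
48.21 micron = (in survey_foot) 0.0001582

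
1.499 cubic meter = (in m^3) 1.499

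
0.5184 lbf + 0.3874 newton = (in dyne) 2.693e+05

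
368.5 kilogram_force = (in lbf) 812.4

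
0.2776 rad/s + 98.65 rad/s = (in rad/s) 98.93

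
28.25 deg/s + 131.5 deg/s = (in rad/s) 2.788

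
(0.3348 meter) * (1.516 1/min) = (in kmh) 0.03045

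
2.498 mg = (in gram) 0.002498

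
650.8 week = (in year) 12.48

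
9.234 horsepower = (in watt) 6886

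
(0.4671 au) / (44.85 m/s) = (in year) 49.4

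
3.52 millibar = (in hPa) 3.52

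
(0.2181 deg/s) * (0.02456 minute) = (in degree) 0.3214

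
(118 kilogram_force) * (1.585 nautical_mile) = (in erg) 3.397e+13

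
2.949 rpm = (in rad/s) 0.3088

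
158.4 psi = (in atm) 10.78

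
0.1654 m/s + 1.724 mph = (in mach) 0.002749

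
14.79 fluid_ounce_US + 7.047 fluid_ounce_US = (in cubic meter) 0.0006458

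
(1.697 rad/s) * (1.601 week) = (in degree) 9.415e+07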